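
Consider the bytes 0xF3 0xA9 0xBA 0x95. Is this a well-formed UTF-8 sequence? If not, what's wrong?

Leading byte 0xF3 = 11110011 → 4-byte form.
Continuation bytes 0xA9=10101001, 0xBA=10111010, 0x95=10010101 all match 10xxxxxx.
Decoded value 0xE9E95 is ≥ 0x10000 (shortest form) and not a surrogate.

valid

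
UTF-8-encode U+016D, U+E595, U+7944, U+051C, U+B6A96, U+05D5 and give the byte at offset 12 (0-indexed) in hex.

0xAA

U+016D → 2-byte form C5 AD at offsets 0–1.
U+E595 → 3-byte form EE 96 95 at offsets 2–4.
U+7944 → 3-byte form E7 A5 84 at offsets 5–7.
U+051C → 2-byte form D4 9C at offsets 8–9.
U+B6A96 → 4-byte form F2 B6 AA 96 at offsets 10–13.
Offset 12 falls in char 5's range; it's byte 3 of F2 B6 AA 96 = 0xAA.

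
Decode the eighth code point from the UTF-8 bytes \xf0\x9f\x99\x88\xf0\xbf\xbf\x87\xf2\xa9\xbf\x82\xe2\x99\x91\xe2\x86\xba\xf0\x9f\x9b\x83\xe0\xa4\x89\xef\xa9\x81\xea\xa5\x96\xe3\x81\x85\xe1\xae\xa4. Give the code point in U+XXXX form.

U+FA41

Offset 0: leading byte 0xF0 = 11110000 → 4-byte char #1 = F0 9F 99 88.
Offset 4: leading byte 0xF0 = 11110000 → 4-byte char #2 = F0 BF BF 87.
Offset 8: leading byte 0xF2 = 11110010 → 4-byte char #3 = F2 A9 BF 82.
Offset 12: leading byte 0xE2 = 11100010 → 3-byte char #4 = E2 99 91.
Offset 15: leading byte 0xE2 = 11100010 → 3-byte char #5 = E2 86 BA.
Offset 18: leading byte 0xF0 = 11110000 → 4-byte char #6 = F0 9F 9B 83.
Offset 22: leading byte 0xE0 = 11100000 → 3-byte char #7 = E0 A4 89.
Offset 25: leading byte 0xEF = 11101111 → 3-byte char #8 = EF A9 81.
Leading byte 0xEF = 11101111 matches 1110xxxx → 3-byte sequence.
Byte 1: 0xEF = 11101111, payload 1111 (4 bits).
Byte 2: 0xA9 = 10101001 (10xxxxxx ✓), payload 101001.
Byte 3: 0x81 = 10000001 (10xxxxxx ✓), payload 000001.
Concatenate: 1111101001000001 = 0xFA41 (16 bits → U+FA41).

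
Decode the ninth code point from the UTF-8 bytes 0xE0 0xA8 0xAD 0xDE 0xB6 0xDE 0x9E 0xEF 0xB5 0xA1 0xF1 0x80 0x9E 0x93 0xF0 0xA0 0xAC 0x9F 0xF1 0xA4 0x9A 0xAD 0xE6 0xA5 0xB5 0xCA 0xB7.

U+02B7

Offset 0: leading byte 0xE0 = 11100000 → 3-byte char #1 = E0 A8 AD.
Offset 3: leading byte 0xDE = 11011110 → 2-byte char #2 = DE B6.
Offset 5: leading byte 0xDE = 11011110 → 2-byte char #3 = DE 9E.
Offset 7: leading byte 0xEF = 11101111 → 3-byte char #4 = EF B5 A1.
Offset 10: leading byte 0xF1 = 11110001 → 4-byte char #5 = F1 80 9E 93.
Offset 14: leading byte 0xF0 = 11110000 → 4-byte char #6 = F0 A0 AC 9F.
Offset 18: leading byte 0xF1 = 11110001 → 4-byte char #7 = F1 A4 9A AD.
Offset 22: leading byte 0xE6 = 11100110 → 3-byte char #8 = E6 A5 B5.
Offset 25: leading byte 0xCA = 11001010 → 2-byte char #9 = CA B7.
Leading byte 0xCA = 11001010 matches 110xxxxx → 2-byte sequence.
Byte 1: 0xCA = 11001010, payload 01010 (5 bits).
Byte 2: 0xB7 = 10110111 (10xxxxxx ✓), payload 110111.
Concatenate: 01010110111 = 0x2B7 (11 bits → U+02B7).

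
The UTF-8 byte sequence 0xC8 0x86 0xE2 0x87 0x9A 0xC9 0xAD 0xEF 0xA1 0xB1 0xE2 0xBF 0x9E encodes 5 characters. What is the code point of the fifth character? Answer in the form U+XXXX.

U+2FDE

Offset 0: leading byte 0xC8 = 11001000 → 2-byte char #1 = C8 86.
Offset 2: leading byte 0xE2 = 11100010 → 3-byte char #2 = E2 87 9A.
Offset 5: leading byte 0xC9 = 11001001 → 2-byte char #3 = C9 AD.
Offset 7: leading byte 0xEF = 11101111 → 3-byte char #4 = EF A1 B1.
Offset 10: leading byte 0xE2 = 11100010 → 3-byte char #5 = E2 BF 9E.
Leading byte 0xE2 = 11100010 matches 1110xxxx → 3-byte sequence.
Byte 1: 0xE2 = 11100010, payload 0010 (4 bits).
Byte 2: 0xBF = 10111111 (10xxxxxx ✓), payload 111111.
Byte 3: 0x9E = 10011110 (10xxxxxx ✓), payload 011110.
Concatenate: 0010111111011110 = 0x2FDE (16 bits → U+2FDE).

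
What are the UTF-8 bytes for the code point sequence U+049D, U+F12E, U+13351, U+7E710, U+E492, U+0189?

U+049D: 2-byte form → D2 9D.
U+F12E: 3-byte form → EF 84 AE.
U+13351: 4-byte form → F0 93 8D 91.
U+7E710: 4-byte form → F1 BE 9C 90.
U+E492: 3-byte form → EE 92 92.
U+0189: 2-byte form → C6 89.
Concatenated (18 bytes): D2 9D EF 84 AE F0 93 8D 91 F1 BE 9C 90 EE 92 92 C6 89.

D2 9D EF 84 AE F0 93 8D 91 F1 BE 9C 90 EE 92 92 C6 89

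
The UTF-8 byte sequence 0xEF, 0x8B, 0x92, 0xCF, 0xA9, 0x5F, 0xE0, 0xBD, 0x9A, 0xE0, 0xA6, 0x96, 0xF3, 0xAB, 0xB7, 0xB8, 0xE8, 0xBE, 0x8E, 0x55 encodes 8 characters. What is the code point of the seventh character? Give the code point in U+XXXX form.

Offset 0: leading byte 0xEF = 11101111 → 3-byte char #1 = EF 8B 92.
Offset 3: leading byte 0xCF = 11001111 → 2-byte char #2 = CF A9.
Offset 5: leading byte 0x5F = 01011111 → 1-byte char #3 = 5F.
Offset 6: leading byte 0xE0 = 11100000 → 3-byte char #4 = E0 BD 9A.
Offset 9: leading byte 0xE0 = 11100000 → 3-byte char #5 = E0 A6 96.
Offset 12: leading byte 0xF3 = 11110011 → 4-byte char #6 = F3 AB B7 B8.
Offset 16: leading byte 0xE8 = 11101000 → 3-byte char #7 = E8 BE 8E.
Leading byte 0xE8 = 11101000 matches 1110xxxx → 3-byte sequence.
Byte 1: 0xE8 = 11101000, payload 1000 (4 bits).
Byte 2: 0xBE = 10111110 (10xxxxxx ✓), payload 111110.
Byte 3: 0x8E = 10001110 (10xxxxxx ✓), payload 001110.
Concatenate: 1000111110001110 = 0x8F8E (16 bits → U+8F8E).

U+8F8E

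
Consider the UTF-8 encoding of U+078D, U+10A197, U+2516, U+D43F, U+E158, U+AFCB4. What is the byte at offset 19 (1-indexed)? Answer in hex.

0xB4

1-indexed offset 19 is 0-indexed offset 18.
U+078D → 2-byte form DE 8D at offsets 0–1.
U+10A197 → 4-byte form F4 8A 86 97 at offsets 2–5.
U+2516 → 3-byte form E2 94 96 at offsets 6–8.
U+D43F → 3-byte form ED 90 BF at offsets 9–11.
U+E158 → 3-byte form EE 85 98 at offsets 12–14.
U+AFCB4 → 4-byte form F2 AF B2 B4 at offsets 15–18.
Offset 18 falls in char 6's range; it's byte 4 of F2 AF B2 B4 = 0xB4.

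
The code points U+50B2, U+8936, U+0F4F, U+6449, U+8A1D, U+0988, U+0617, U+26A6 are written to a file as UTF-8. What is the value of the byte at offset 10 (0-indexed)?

U+50B2 → 3-byte form E5 82 B2 at offsets 0–2.
U+8936 → 3-byte form E8 A4 B6 at offsets 3–5.
U+0F4F → 3-byte form E0 BD 8F at offsets 6–8.
U+6449 → 3-byte form E6 91 89 at offsets 9–11.
Offset 10 falls in char 4's range; it's byte 2 of E6 91 89 = 0x91.

0x91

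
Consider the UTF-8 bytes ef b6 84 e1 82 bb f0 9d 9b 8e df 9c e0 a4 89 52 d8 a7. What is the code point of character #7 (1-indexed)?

Offset 0: leading byte 0xEF = 11101111 → 3-byte char #1 = EF B6 84.
Offset 3: leading byte 0xE1 = 11100001 → 3-byte char #2 = E1 82 BB.
Offset 6: leading byte 0xF0 = 11110000 → 4-byte char #3 = F0 9D 9B 8E.
Offset 10: leading byte 0xDF = 11011111 → 2-byte char #4 = DF 9C.
Offset 12: leading byte 0xE0 = 11100000 → 3-byte char #5 = E0 A4 89.
Offset 15: leading byte 0x52 = 01010010 → 1-byte char #6 = 52.
Offset 16: leading byte 0xD8 = 11011000 → 2-byte char #7 = D8 A7.
Leading byte 0xD8 = 11011000 matches 110xxxxx → 2-byte sequence.
Byte 1: 0xD8 = 11011000, payload 11000 (5 bits).
Byte 2: 0xA7 = 10100111 (10xxxxxx ✓), payload 100111.
Concatenate: 11000100111 = 0x627 (11 bits → U+0627).

U+0627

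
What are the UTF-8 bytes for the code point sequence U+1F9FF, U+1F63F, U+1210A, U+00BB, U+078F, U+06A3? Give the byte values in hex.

F0 9F A7 BF F0 9F 98 BF F0 92 84 8A C2 BB DE 8F DA A3

U+1F9FF: 4-byte form → F0 9F A7 BF.
U+1F63F: 4-byte form → F0 9F 98 BF.
U+1210A: 4-byte form → F0 92 84 8A.
U+00BB: 2-byte form → C2 BB.
U+078F: 2-byte form → DE 8F.
U+06A3: 2-byte form → DA A3.
Concatenated (18 bytes): F0 9F A7 BF F0 9F 98 BF F0 92 84 8A C2 BB DE 8F DA A3.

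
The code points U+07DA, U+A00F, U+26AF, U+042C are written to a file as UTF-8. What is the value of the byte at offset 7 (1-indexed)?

0x9A

1-indexed offset 7 is 0-indexed offset 6.
U+07DA → 2-byte form DF 9A at offsets 0–1.
U+A00F → 3-byte form EA 80 8F at offsets 2–4.
U+26AF → 3-byte form E2 9A AF at offsets 5–7.
Offset 6 falls in char 3's range; it's byte 2 of E2 9A AF = 0x9A.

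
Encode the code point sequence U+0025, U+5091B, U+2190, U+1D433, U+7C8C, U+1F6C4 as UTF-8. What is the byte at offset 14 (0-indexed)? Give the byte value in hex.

0x8C

U+0025 → 1-byte form 25 at offsets 0–0.
U+5091B → 4-byte form F1 90 A4 9B at offsets 1–4.
U+2190 → 3-byte form E2 86 90 at offsets 5–7.
U+1D433 → 4-byte form F0 9D 90 B3 at offsets 8–11.
U+7C8C → 3-byte form E7 B2 8C at offsets 12–14.
Offset 14 falls in char 5's range; it's byte 3 of E7 B2 8C = 0x8C.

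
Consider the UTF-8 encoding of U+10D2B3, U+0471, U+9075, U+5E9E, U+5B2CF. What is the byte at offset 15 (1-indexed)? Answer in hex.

1-indexed offset 15 is 0-indexed offset 14.
U+10D2B3 → 4-byte form F4 8D 8A B3 at offsets 0–3.
U+0471 → 2-byte form D1 B1 at offsets 4–5.
U+9075 → 3-byte form E9 81 B5 at offsets 6–8.
U+5E9E → 3-byte form E5 BA 9E at offsets 9–11.
U+5B2CF → 4-byte form F1 9B 8B 8F at offsets 12–15.
Offset 14 falls in char 5's range; it's byte 3 of F1 9B 8B 8F = 0x8B.

0x8B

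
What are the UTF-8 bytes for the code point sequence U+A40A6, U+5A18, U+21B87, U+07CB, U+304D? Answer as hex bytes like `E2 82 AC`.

F2 A4 82 A6 E5 A8 98 F0 A1 AE 87 DF 8B E3 81 8D

U+A40A6: 4-byte form → F2 A4 82 A6.
U+5A18: 3-byte form → E5 A8 98.
U+21B87: 4-byte form → F0 A1 AE 87.
U+07CB: 2-byte form → DF 8B.
U+304D: 3-byte form → E3 81 8D.
Concatenated (16 bytes): F2 A4 82 A6 E5 A8 98 F0 A1 AE 87 DF 8B E3 81 8D.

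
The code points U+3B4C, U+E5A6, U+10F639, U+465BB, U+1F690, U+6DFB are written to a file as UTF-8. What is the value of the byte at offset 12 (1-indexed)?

0x86

1-indexed offset 12 is 0-indexed offset 11.
U+3B4C → 3-byte form E3 AD 8C at offsets 0–2.
U+E5A6 → 3-byte form EE 96 A6 at offsets 3–5.
U+10F639 → 4-byte form F4 8F 98 B9 at offsets 6–9.
U+465BB → 4-byte form F1 86 96 BB at offsets 10–13.
Offset 11 falls in char 4's range; it's byte 2 of F1 86 96 BB = 0x86.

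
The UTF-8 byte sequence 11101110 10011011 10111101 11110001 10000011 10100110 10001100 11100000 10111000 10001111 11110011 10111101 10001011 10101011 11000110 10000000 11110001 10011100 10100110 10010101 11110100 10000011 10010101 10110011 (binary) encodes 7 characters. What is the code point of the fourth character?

Offset 0: leading byte 0xEE = 11101110 → 3-byte char #1 = EE 9B BD.
Offset 3: leading byte 0xF1 = 11110001 → 4-byte char #2 = F1 83 A6 8C.
Offset 7: leading byte 0xE0 = 11100000 → 3-byte char #3 = E0 B8 8F.
Offset 10: leading byte 0xF3 = 11110011 → 4-byte char #4 = F3 BD 8B AB.
Leading byte 0xF3 = 11110011 matches 11110xxx → 4-byte sequence.
Byte 1: 0xF3 = 11110011, payload 011 (3 bits).
Byte 2: 0xBD = 10111101 (10xxxxxx ✓), payload 111101.
Byte 3: 0x8B = 10001011 (10xxxxxx ✓), payload 001011.
Byte 4: 0xAB = 10101011 (10xxxxxx ✓), payload 101011.
Concatenate: 011111101001011101011 = 0xFD2EB (21 bits → U+FD2EB).

U+FD2EB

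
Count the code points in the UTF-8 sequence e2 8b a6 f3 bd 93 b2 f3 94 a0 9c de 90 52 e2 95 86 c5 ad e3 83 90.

Byte at offset 0: 0xE2 = 11100010 → 3-byte char (#1). Advance 3.
Byte at offset 3: 0xF3 = 11110011 → 4-byte char (#2). Advance 4.
Byte at offset 7: 0xF3 = 11110011 → 4-byte char (#3). Advance 4.
Byte at offset 11: 0xDE = 11011110 → 2-byte char (#4). Advance 2.
Byte at offset 13: 0x52 = 01010010 → 1-byte char (#5). Advance 1.
Byte at offset 14: 0xE2 = 11100010 → 3-byte char (#6). Advance 3.
Byte at offset 17: 0xC5 = 11000101 → 2-byte char (#7). Advance 2.
Byte at offset 19: 0xE3 = 11100011 → 3-byte char (#8). Advance 3.
Reached end at offset 22 after 8 code points.

8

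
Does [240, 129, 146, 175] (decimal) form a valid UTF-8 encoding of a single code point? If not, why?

invalid (overlong encoding)

Leading byte 0xF0 = 11110000 → 4-byte form.
Continuation bytes all match 10xxxxxx. Payload decodes to 0x14AF.
But 0x14AF < 0x10000, the minimum for a 4-byte sequence — this is an overlong encoding.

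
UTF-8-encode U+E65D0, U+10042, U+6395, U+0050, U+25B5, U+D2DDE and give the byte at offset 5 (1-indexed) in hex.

1-indexed offset 5 is 0-indexed offset 4.
U+E65D0 → 4-byte form F3 A6 97 90 at offsets 0–3.
U+10042 → 4-byte form F0 90 81 82 at offsets 4–7.
Offset 4 falls in char 2's range; it's byte 1 of F0 90 81 82 = 0xF0.

0xF0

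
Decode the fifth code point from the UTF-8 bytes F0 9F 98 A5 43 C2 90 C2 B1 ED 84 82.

U+D102

Offset 0: leading byte 0xF0 = 11110000 → 4-byte char #1 = F0 9F 98 A5.
Offset 4: leading byte 0x43 = 01000011 → 1-byte char #2 = 43.
Offset 5: leading byte 0xC2 = 11000010 → 2-byte char #3 = C2 90.
Offset 7: leading byte 0xC2 = 11000010 → 2-byte char #4 = C2 B1.
Offset 9: leading byte 0xED = 11101101 → 3-byte char #5 = ED 84 82.
Leading byte 0xED = 11101101 matches 1110xxxx → 3-byte sequence.
Byte 1: 0xED = 11101101, payload 1101 (4 bits).
Byte 2: 0x84 = 10000100 (10xxxxxx ✓), payload 000100.
Byte 3: 0x82 = 10000010 (10xxxxxx ✓), payload 000010.
Concatenate: 1101000100000010 = 0xD102 (16 bits → U+D102).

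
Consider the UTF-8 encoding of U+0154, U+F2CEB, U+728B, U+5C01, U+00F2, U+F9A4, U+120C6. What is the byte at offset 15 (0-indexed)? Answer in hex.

U+0154 → 2-byte form C5 94 at offsets 0–1.
U+F2CEB → 4-byte form F3 B2 B3 AB at offsets 2–5.
U+728B → 3-byte form E7 8A 8B at offsets 6–8.
U+5C01 → 3-byte form E5 B0 81 at offsets 9–11.
U+00F2 → 2-byte form C3 B2 at offsets 12–13.
U+F9A4 → 3-byte form EF A6 A4 at offsets 14–16.
Offset 15 falls in char 6's range; it's byte 2 of EF A6 A4 = 0xA6.

0xA6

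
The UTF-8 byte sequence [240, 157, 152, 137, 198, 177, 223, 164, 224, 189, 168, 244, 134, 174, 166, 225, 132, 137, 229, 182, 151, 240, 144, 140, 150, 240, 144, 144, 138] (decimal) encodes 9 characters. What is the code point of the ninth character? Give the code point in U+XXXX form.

Offset 0: leading byte 0xF0 = 11110000 → 4-byte char #1 = F0 9D 98 89.
Offset 4: leading byte 0xC6 = 11000110 → 2-byte char #2 = C6 B1.
Offset 6: leading byte 0xDF = 11011111 → 2-byte char #3 = DF A4.
Offset 8: leading byte 0xE0 = 11100000 → 3-byte char #4 = E0 BD A8.
Offset 11: leading byte 0xF4 = 11110100 → 4-byte char #5 = F4 86 AE A6.
Offset 15: leading byte 0xE1 = 11100001 → 3-byte char #6 = E1 84 89.
Offset 18: leading byte 0xE5 = 11100101 → 3-byte char #7 = E5 B6 97.
Offset 21: leading byte 0xF0 = 11110000 → 4-byte char #8 = F0 90 8C 96.
Offset 25: leading byte 0xF0 = 11110000 → 4-byte char #9 = F0 90 90 8A.
Leading byte 0xF0 = 11110000 matches 11110xxx → 4-byte sequence.
Byte 1: 0xF0 = 11110000, payload 000 (3 bits).
Byte 2: 0x90 = 10010000 (10xxxxxx ✓), payload 010000.
Byte 3: 0x90 = 10010000 (10xxxxxx ✓), payload 010000.
Byte 4: 0x8A = 10001010 (10xxxxxx ✓), payload 001010.
Concatenate: 000010000010000001010 = 0x1040A (21 bits → U+1040A).

U+1040A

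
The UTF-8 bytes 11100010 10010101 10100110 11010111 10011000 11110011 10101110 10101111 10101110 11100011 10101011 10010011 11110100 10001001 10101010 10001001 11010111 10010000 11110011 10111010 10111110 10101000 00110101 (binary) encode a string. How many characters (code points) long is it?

Byte at offset 0: 0xE2 = 11100010 → 3-byte char (#1). Advance 3.
Byte at offset 3: 0xD7 = 11010111 → 2-byte char (#2). Advance 2.
Byte at offset 5: 0xF3 = 11110011 → 4-byte char (#3). Advance 4.
Byte at offset 9: 0xE3 = 11100011 → 3-byte char (#4). Advance 3.
Byte at offset 12: 0xF4 = 11110100 → 4-byte char (#5). Advance 4.
Byte at offset 16: 0xD7 = 11010111 → 2-byte char (#6). Advance 2.
Byte at offset 18: 0xF3 = 11110011 → 4-byte char (#7). Advance 4.
Byte at offset 22: 0x35 = 00110101 → 1-byte char (#8). Advance 1.
Reached end at offset 23 after 8 code points.

8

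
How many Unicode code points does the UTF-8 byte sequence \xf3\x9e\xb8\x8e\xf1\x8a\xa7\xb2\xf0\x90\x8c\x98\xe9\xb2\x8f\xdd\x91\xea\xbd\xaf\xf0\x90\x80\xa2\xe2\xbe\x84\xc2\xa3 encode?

9

Byte at offset 0: 0xF3 = 11110011 → 4-byte char (#1). Advance 4.
Byte at offset 4: 0xF1 = 11110001 → 4-byte char (#2). Advance 4.
Byte at offset 8: 0xF0 = 11110000 → 4-byte char (#3). Advance 4.
Byte at offset 12: 0xE9 = 11101001 → 3-byte char (#4). Advance 3.
Byte at offset 15: 0xDD = 11011101 → 2-byte char (#5). Advance 2.
Byte at offset 17: 0xEA = 11101010 → 3-byte char (#6). Advance 3.
Byte at offset 20: 0xF0 = 11110000 → 4-byte char (#7). Advance 4.
Byte at offset 24: 0xE2 = 11100010 → 3-byte char (#8). Advance 3.
Byte at offset 27: 0xC2 = 11000010 → 2-byte char (#9). Advance 2.
Reached end at offset 29 after 9 code points.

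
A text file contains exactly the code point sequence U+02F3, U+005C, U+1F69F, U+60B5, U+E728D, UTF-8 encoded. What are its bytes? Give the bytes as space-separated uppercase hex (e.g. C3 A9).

CB B3 5C F0 9F 9A 9F E6 82 B5 F3 A7 8A 8D

U+02F3: 2-byte form → CB B3.
U+005C: 1-byte form → 5C.
U+1F69F: 4-byte form → F0 9F 9A 9F.
U+60B5: 3-byte form → E6 82 B5.
U+E728D: 4-byte form → F3 A7 8A 8D.
Concatenated (14 bytes): CB B3 5C F0 9F 9A 9F E6 82 B5 F3 A7 8A 8D.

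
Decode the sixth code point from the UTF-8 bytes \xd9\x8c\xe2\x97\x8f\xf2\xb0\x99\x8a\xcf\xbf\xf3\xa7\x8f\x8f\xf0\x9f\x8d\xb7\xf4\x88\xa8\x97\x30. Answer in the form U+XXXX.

Offset 0: leading byte 0xD9 = 11011001 → 2-byte char #1 = D9 8C.
Offset 2: leading byte 0xE2 = 11100010 → 3-byte char #2 = E2 97 8F.
Offset 5: leading byte 0xF2 = 11110010 → 4-byte char #3 = F2 B0 99 8A.
Offset 9: leading byte 0xCF = 11001111 → 2-byte char #4 = CF BF.
Offset 11: leading byte 0xF3 = 11110011 → 4-byte char #5 = F3 A7 8F 8F.
Offset 15: leading byte 0xF0 = 11110000 → 4-byte char #6 = F0 9F 8D B7.
Leading byte 0xF0 = 11110000 matches 11110xxx → 4-byte sequence.
Byte 1: 0xF0 = 11110000, payload 000 (3 bits).
Byte 2: 0x9F = 10011111 (10xxxxxx ✓), payload 011111.
Byte 3: 0x8D = 10001101 (10xxxxxx ✓), payload 001101.
Byte 4: 0xB7 = 10110111 (10xxxxxx ✓), payload 110111.
Concatenate: 000011111001101110111 = 0x1F377 (21 bits → U+1F377).

U+1F377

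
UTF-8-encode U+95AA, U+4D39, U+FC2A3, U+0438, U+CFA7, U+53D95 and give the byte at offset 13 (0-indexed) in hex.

0xBE

U+95AA → 3-byte form E9 96 AA at offsets 0–2.
U+4D39 → 3-byte form E4 B4 B9 at offsets 3–5.
U+FC2A3 → 4-byte form F3 BC 8A A3 at offsets 6–9.
U+0438 → 2-byte form D0 B8 at offsets 10–11.
U+CFA7 → 3-byte form EC BE A7 at offsets 12–14.
Offset 13 falls in char 5's range; it's byte 2 of EC BE A7 = 0xBE.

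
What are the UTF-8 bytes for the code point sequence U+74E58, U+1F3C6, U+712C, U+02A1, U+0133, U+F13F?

F1 B4 B9 98 F0 9F 8F 86 E7 84 AC CA A1 C4 B3 EF 84 BF

U+74E58: 4-byte form → F1 B4 B9 98.
U+1F3C6: 4-byte form → F0 9F 8F 86.
U+712C: 3-byte form → E7 84 AC.
U+02A1: 2-byte form → CA A1.
U+0133: 2-byte form → C4 B3.
U+F13F: 3-byte form → EF 84 BF.
Concatenated (18 bytes): F1 B4 B9 98 F0 9F 8F 86 E7 84 AC CA A1 C4 B3 EF 84 BF.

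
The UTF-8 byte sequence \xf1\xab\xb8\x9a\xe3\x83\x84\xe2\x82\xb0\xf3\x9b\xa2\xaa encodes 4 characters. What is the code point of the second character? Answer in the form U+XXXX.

Offset 0: leading byte 0xF1 = 11110001 → 4-byte char #1 = F1 AB B8 9A.
Offset 4: leading byte 0xE3 = 11100011 → 3-byte char #2 = E3 83 84.
Leading byte 0xE3 = 11100011 matches 1110xxxx → 3-byte sequence.
Byte 1: 0xE3 = 11100011, payload 0011 (4 bits).
Byte 2: 0x83 = 10000011 (10xxxxxx ✓), payload 000011.
Byte 3: 0x84 = 10000100 (10xxxxxx ✓), payload 000100.
Concatenate: 0011000011000100 = 0x30C4 (16 bits → U+30C4).

U+30C4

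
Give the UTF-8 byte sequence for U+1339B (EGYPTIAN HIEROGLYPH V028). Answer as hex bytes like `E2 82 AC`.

F0 93 8E 9B

U+1339B = 0x1339B = 78747 decimal. In range U+10000–U+10FFFF → 4-byte form: 11110xxx 10xxxxxx 10xxxxxx 10xxxxxx.
Binary (21 bits): 000010011001110011011.
Split 3+6+6+6: 000 | 010011 | 001110 | 011011.
Byte 1: 11110000 = 0xF0.
Byte 2: 10010011 = 0x93.
Byte 3: 10001110 = 0x8E.
Byte 4: 10011011 = 0x9B.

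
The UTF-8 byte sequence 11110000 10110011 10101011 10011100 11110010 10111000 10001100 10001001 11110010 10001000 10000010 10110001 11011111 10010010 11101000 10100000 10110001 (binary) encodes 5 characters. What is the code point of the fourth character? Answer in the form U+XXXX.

Offset 0: leading byte 0xF0 = 11110000 → 4-byte char #1 = F0 B3 AB 9C.
Offset 4: leading byte 0xF2 = 11110010 → 4-byte char #2 = F2 B8 8C 89.
Offset 8: leading byte 0xF2 = 11110010 → 4-byte char #3 = F2 88 82 B1.
Offset 12: leading byte 0xDF = 11011111 → 2-byte char #4 = DF 92.
Leading byte 0xDF = 11011111 matches 110xxxxx → 2-byte sequence.
Byte 1: 0xDF = 11011111, payload 11111 (5 bits).
Byte 2: 0x92 = 10010010 (10xxxxxx ✓), payload 010010.
Concatenate: 11111010010 = 0x7D2 (11 bits → U+07D2).

U+07D2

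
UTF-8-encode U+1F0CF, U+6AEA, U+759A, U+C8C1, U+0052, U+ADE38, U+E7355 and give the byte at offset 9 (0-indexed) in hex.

0x9A

U+1F0CF → 4-byte form F0 9F 83 8F at offsets 0–3.
U+6AEA → 3-byte form E6 AB AA at offsets 4–6.
U+759A → 3-byte form E7 96 9A at offsets 7–9.
Offset 9 falls in char 3's range; it's byte 3 of E7 96 9A = 0x9A.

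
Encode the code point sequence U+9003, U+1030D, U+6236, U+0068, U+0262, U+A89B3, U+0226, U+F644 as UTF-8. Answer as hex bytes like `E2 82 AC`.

U+9003: 3-byte form → E9 80 83.
U+1030D: 4-byte form → F0 90 8C 8D.
U+6236: 3-byte form → E6 88 B6.
U+0068: 1-byte form → 68.
U+0262: 2-byte form → C9 A2.
U+A89B3: 4-byte form → F2 A8 A6 B3.
U+0226: 2-byte form → C8 A6.
U+F644: 3-byte form → EF 99 84.
Concatenated (22 bytes): E9 80 83 F0 90 8C 8D E6 88 B6 68 C9 A2 F2 A8 A6 B3 C8 A6 EF 99 84.

E9 80 83 F0 90 8C 8D E6 88 B6 68 C9 A2 F2 A8 A6 B3 C8 A6 EF 99 84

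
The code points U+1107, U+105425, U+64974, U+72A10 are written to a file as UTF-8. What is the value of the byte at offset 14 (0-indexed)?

0x90

U+1107 → 3-byte form E1 84 87 at offsets 0–2.
U+105425 → 4-byte form F4 85 90 A5 at offsets 3–6.
U+64974 → 4-byte form F1 A4 A5 B4 at offsets 7–10.
U+72A10 → 4-byte form F1 B2 A8 90 at offsets 11–14.
Offset 14 falls in char 4's range; it's byte 4 of F1 B2 A8 90 = 0x90.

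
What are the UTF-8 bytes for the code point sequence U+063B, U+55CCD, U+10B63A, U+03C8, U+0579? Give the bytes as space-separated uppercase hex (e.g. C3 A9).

D8 BB F1 95 B3 8D F4 8B 98 BA CF 88 D5 B9

U+063B: 2-byte form → D8 BB.
U+55CCD: 4-byte form → F1 95 B3 8D.
U+10B63A: 4-byte form → F4 8B 98 BA.
U+03C8: 2-byte form → CF 88.
U+0579: 2-byte form → D5 B9.
Concatenated (14 bytes): D8 BB F1 95 B3 8D F4 8B 98 BA CF 88 D5 B9.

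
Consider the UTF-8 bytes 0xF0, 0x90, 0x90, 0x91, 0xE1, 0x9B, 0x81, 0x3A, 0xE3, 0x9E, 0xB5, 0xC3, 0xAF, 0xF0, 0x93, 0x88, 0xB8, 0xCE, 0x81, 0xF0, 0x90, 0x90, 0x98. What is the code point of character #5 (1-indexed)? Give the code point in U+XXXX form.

U+00EF

Offset 0: leading byte 0xF0 = 11110000 → 4-byte char #1 = F0 90 90 91.
Offset 4: leading byte 0xE1 = 11100001 → 3-byte char #2 = E1 9B 81.
Offset 7: leading byte 0x3A = 00111010 → 1-byte char #3 = 3A.
Offset 8: leading byte 0xE3 = 11100011 → 3-byte char #4 = E3 9E B5.
Offset 11: leading byte 0xC3 = 11000011 → 2-byte char #5 = C3 AF.
Leading byte 0xC3 = 11000011 matches 110xxxxx → 2-byte sequence.
Byte 1: 0xC3 = 11000011, payload 00011 (5 bits).
Byte 2: 0xAF = 10101111 (10xxxxxx ✓), payload 101111.
Concatenate: 00011101111 = 0xEF (11 bits → U+00EF).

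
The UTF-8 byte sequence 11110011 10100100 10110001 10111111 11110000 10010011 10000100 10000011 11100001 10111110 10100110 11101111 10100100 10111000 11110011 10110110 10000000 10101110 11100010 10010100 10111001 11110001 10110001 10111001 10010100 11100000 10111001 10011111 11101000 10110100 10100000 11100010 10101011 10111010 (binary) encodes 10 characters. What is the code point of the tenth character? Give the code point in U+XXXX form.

U+2AFA

Offset 0: leading byte 0xF3 = 11110011 → 4-byte char #1 = F3 A4 B1 BF.
Offset 4: leading byte 0xF0 = 11110000 → 4-byte char #2 = F0 93 84 83.
Offset 8: leading byte 0xE1 = 11100001 → 3-byte char #3 = E1 BE A6.
Offset 11: leading byte 0xEF = 11101111 → 3-byte char #4 = EF A4 B8.
Offset 14: leading byte 0xF3 = 11110011 → 4-byte char #5 = F3 B6 80 AE.
Offset 18: leading byte 0xE2 = 11100010 → 3-byte char #6 = E2 94 B9.
Offset 21: leading byte 0xF1 = 11110001 → 4-byte char #7 = F1 B1 B9 94.
Offset 25: leading byte 0xE0 = 11100000 → 3-byte char #8 = E0 B9 9F.
Offset 28: leading byte 0xE8 = 11101000 → 3-byte char #9 = E8 B4 A0.
Offset 31: leading byte 0xE2 = 11100010 → 3-byte char #10 = E2 AB BA.
Leading byte 0xE2 = 11100010 matches 1110xxxx → 3-byte sequence.
Byte 1: 0xE2 = 11100010, payload 0010 (4 bits).
Byte 2: 0xAB = 10101011 (10xxxxxx ✓), payload 101011.
Byte 3: 0xBA = 10111010 (10xxxxxx ✓), payload 111010.
Concatenate: 0010101011111010 = 0x2AFA (16 bits → U+2AFA).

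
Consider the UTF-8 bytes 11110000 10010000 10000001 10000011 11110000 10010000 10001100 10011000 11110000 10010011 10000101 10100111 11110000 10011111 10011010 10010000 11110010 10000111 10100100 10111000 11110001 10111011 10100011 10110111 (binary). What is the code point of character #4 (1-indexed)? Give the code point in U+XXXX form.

U+1F690

Offset 0: leading byte 0xF0 = 11110000 → 4-byte char #1 = F0 90 81 83.
Offset 4: leading byte 0xF0 = 11110000 → 4-byte char #2 = F0 90 8C 98.
Offset 8: leading byte 0xF0 = 11110000 → 4-byte char #3 = F0 93 85 A7.
Offset 12: leading byte 0xF0 = 11110000 → 4-byte char #4 = F0 9F 9A 90.
Leading byte 0xF0 = 11110000 matches 11110xxx → 4-byte sequence.
Byte 1: 0xF0 = 11110000, payload 000 (3 bits).
Byte 2: 0x9F = 10011111 (10xxxxxx ✓), payload 011111.
Byte 3: 0x9A = 10011010 (10xxxxxx ✓), payload 011010.
Byte 4: 0x90 = 10010000 (10xxxxxx ✓), payload 010000.
Concatenate: 000011111011010010000 = 0x1F690 (21 bits → U+1F690).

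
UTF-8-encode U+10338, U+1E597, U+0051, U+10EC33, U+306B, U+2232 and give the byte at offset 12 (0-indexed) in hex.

0xB3

U+10338 → 4-byte form F0 90 8C B8 at offsets 0–3.
U+1E597 → 4-byte form F0 9E 96 97 at offsets 4–7.
U+0051 → 1-byte form 51 at offsets 8–8.
U+10EC33 → 4-byte form F4 8E B0 B3 at offsets 9–12.
Offset 12 falls in char 4's range; it's byte 4 of F4 8E B0 B3 = 0xB3.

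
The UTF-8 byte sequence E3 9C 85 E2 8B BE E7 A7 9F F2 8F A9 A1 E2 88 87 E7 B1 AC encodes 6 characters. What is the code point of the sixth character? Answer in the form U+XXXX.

Offset 0: leading byte 0xE3 = 11100011 → 3-byte char #1 = E3 9C 85.
Offset 3: leading byte 0xE2 = 11100010 → 3-byte char #2 = E2 8B BE.
Offset 6: leading byte 0xE7 = 11100111 → 3-byte char #3 = E7 A7 9F.
Offset 9: leading byte 0xF2 = 11110010 → 4-byte char #4 = F2 8F A9 A1.
Offset 13: leading byte 0xE2 = 11100010 → 3-byte char #5 = E2 88 87.
Offset 16: leading byte 0xE7 = 11100111 → 3-byte char #6 = E7 B1 AC.
Leading byte 0xE7 = 11100111 matches 1110xxxx → 3-byte sequence.
Byte 1: 0xE7 = 11100111, payload 0111 (4 bits).
Byte 2: 0xB1 = 10110001 (10xxxxxx ✓), payload 110001.
Byte 3: 0xAC = 10101100 (10xxxxxx ✓), payload 101100.
Concatenate: 0111110001101100 = 0x7C6C (16 bits → U+7C6C).

U+7C6C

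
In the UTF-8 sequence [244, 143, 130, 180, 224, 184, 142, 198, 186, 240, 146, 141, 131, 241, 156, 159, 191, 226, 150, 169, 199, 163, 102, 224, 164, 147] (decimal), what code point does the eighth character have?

Offset 0: leading byte 0xF4 = 11110100 → 4-byte char #1 = F4 8F 82 B4.
Offset 4: leading byte 0xE0 = 11100000 → 3-byte char #2 = E0 B8 8E.
Offset 7: leading byte 0xC6 = 11000110 → 2-byte char #3 = C6 BA.
Offset 9: leading byte 0xF0 = 11110000 → 4-byte char #4 = F0 92 8D 83.
Offset 13: leading byte 0xF1 = 11110001 → 4-byte char #5 = F1 9C 9F BF.
Offset 17: leading byte 0xE2 = 11100010 → 3-byte char #6 = E2 96 A9.
Offset 20: leading byte 0xC7 = 11000111 → 2-byte char #7 = C7 A3.
Offset 22: leading byte 0x66 = 01100110 → 1-byte char #8 = 66.
Leading byte 0x66 = 01100110 matches 0xxxxxxx → 1-byte sequence.
Byte 1: 0x66 = 01100110, payload 1100110 (7 bits).
Concatenate: 1100110 = 0x66 (7 bits → U+0066).

U+0066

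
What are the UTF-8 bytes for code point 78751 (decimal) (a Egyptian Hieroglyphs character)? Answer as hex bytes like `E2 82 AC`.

F0 93 8E 9F

U+1339F = 0x1339F = 78751 decimal. In range U+10000–U+10FFFF → 4-byte form: 11110xxx 10xxxxxx 10xxxxxx 10xxxxxx.
Binary (21 bits): 000010011001110011111.
Split 3+6+6+6: 000 | 010011 | 001110 | 011111.
Byte 1: 11110000 = 0xF0.
Byte 2: 10010011 = 0x93.
Byte 3: 10001110 = 0x8E.
Byte 4: 10011111 = 0x9F.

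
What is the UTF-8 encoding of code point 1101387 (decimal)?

U+10CE4B = 0x10CE4B = 1101387 decimal. In range U+10000–U+10FFFF → 4-byte form: 11110xxx 10xxxxxx 10xxxxxx 10xxxxxx.
Binary (21 bits): 100001100111001001011.
Split 3+6+6+6: 100 | 001100 | 111001 | 001011.
Byte 1: 11110100 = 0xF4.
Byte 2: 10001100 = 0x8C.
Byte 3: 10111001 = 0xB9.
Byte 4: 10001011 = 0x8B.

F4 8C B9 8B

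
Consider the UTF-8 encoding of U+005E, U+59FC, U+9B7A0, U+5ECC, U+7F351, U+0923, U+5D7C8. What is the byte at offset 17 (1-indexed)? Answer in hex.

1-indexed offset 17 is 0-indexed offset 16.
U+005E → 1-byte form 5E at offsets 0–0.
U+59FC → 3-byte form E5 A7 BC at offsets 1–3.
U+9B7A0 → 4-byte form F2 9B 9E A0 at offsets 4–7.
U+5ECC → 3-byte form E5 BB 8C at offsets 8–10.
U+7F351 → 4-byte form F1 BF 8D 91 at offsets 11–14.
U+0923 → 3-byte form E0 A4 A3 at offsets 15–17.
Offset 16 falls in char 6's range; it's byte 2 of E0 A4 A3 = 0xA4.

0xA4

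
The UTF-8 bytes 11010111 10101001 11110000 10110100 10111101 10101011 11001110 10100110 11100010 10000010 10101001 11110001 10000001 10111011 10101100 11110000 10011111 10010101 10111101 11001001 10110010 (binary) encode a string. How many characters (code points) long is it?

Byte at offset 0: 0xD7 = 11010111 → 2-byte char (#1). Advance 2.
Byte at offset 2: 0xF0 = 11110000 → 4-byte char (#2). Advance 4.
Byte at offset 6: 0xCE = 11001110 → 2-byte char (#3). Advance 2.
Byte at offset 8: 0xE2 = 11100010 → 3-byte char (#4). Advance 3.
Byte at offset 11: 0xF1 = 11110001 → 4-byte char (#5). Advance 4.
Byte at offset 15: 0xF0 = 11110000 → 4-byte char (#6). Advance 4.
Byte at offset 19: 0xC9 = 11001001 → 2-byte char (#7). Advance 2.
Reached end at offset 21 after 7 code points.

7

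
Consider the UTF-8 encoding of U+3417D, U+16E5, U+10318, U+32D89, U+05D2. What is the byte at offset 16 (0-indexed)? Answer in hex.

0x92

U+3417D → 4-byte form F0 B4 85 BD at offsets 0–3.
U+16E5 → 3-byte form E1 9B A5 at offsets 4–6.
U+10318 → 4-byte form F0 90 8C 98 at offsets 7–10.
U+32D89 → 4-byte form F0 B2 B6 89 at offsets 11–14.
U+05D2 → 2-byte form D7 92 at offsets 15–16.
Offset 16 falls in char 5's range; it's byte 2 of D7 92 = 0x92.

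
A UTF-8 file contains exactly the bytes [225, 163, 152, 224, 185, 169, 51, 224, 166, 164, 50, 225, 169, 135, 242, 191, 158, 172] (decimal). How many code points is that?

Byte at offset 0: 0xE1 = 11100001 → 3-byte char (#1). Advance 3.
Byte at offset 3: 0xE0 = 11100000 → 3-byte char (#2). Advance 3.
Byte at offset 6: 0x33 = 00110011 → 1-byte char (#3). Advance 1.
Byte at offset 7: 0xE0 = 11100000 → 3-byte char (#4). Advance 3.
Byte at offset 10: 0x32 = 00110010 → 1-byte char (#5). Advance 1.
Byte at offset 11: 0xE1 = 11100001 → 3-byte char (#6). Advance 3.
Byte at offset 14: 0xF2 = 11110010 → 4-byte char (#7). Advance 4.
Reached end at offset 18 after 7 code points.

7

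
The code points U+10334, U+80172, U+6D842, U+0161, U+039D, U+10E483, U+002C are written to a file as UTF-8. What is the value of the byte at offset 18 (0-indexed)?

U+10334 → 4-byte form F0 90 8C B4 at offsets 0–3.
U+80172 → 4-byte form F2 80 85 B2 at offsets 4–7.
U+6D842 → 4-byte form F1 AD A1 82 at offsets 8–11.
U+0161 → 2-byte form C5 A1 at offsets 12–13.
U+039D → 2-byte form CE 9D at offsets 14–15.
U+10E483 → 4-byte form F4 8E 92 83 at offsets 16–19.
Offset 18 falls in char 6's range; it's byte 3 of F4 8E 92 83 = 0x92.

0x92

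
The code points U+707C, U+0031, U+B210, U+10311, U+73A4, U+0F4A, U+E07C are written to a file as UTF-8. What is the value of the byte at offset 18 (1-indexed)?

1-indexed offset 18 is 0-indexed offset 17.
U+707C → 3-byte form E7 81 BC at offsets 0–2.
U+0031 → 1-byte form 31 at offsets 3–3.
U+B210 → 3-byte form EB 88 90 at offsets 4–6.
U+10311 → 4-byte form F0 90 8C 91 at offsets 7–10.
U+73A4 → 3-byte form E7 8E A4 at offsets 11–13.
U+0F4A → 3-byte form E0 BD 8A at offsets 14–16.
U+E07C → 3-byte form EE 81 BC at offsets 17–19.
Offset 17 falls in char 7's range; it's byte 1 of EE 81 BC = 0xEE.

0xEE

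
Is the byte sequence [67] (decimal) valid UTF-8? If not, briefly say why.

valid

Leading byte 0x43 = 01000011 → 1-byte form.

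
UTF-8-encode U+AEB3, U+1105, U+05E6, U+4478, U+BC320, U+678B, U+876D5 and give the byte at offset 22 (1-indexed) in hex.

1-indexed offset 22 is 0-indexed offset 21.
U+AEB3 → 3-byte form EA BA B3 at offsets 0–2.
U+1105 → 3-byte form E1 84 85 at offsets 3–5.
U+05E6 → 2-byte form D7 A6 at offsets 6–7.
U+4478 → 3-byte form E4 91 B8 at offsets 8–10.
U+BC320 → 4-byte form F2 BC 8C A0 at offsets 11–14.
U+678B → 3-byte form E6 9E 8B at offsets 15–17.
U+876D5 → 4-byte form F2 87 9B 95 at offsets 18–21.
Offset 21 falls in char 7's range; it's byte 4 of F2 87 9B 95 = 0x95.

0x95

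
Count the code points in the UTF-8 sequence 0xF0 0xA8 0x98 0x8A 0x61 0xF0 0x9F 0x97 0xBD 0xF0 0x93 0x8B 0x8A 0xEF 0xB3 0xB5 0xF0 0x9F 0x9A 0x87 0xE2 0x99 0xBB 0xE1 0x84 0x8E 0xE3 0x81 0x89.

Byte at offset 0: 0xF0 = 11110000 → 4-byte char (#1). Advance 4.
Byte at offset 4: 0x61 = 01100001 → 1-byte char (#2). Advance 1.
Byte at offset 5: 0xF0 = 11110000 → 4-byte char (#3). Advance 4.
Byte at offset 9: 0xF0 = 11110000 → 4-byte char (#4). Advance 4.
Byte at offset 13: 0xEF = 11101111 → 3-byte char (#5). Advance 3.
Byte at offset 16: 0xF0 = 11110000 → 4-byte char (#6). Advance 4.
Byte at offset 20: 0xE2 = 11100010 → 3-byte char (#7). Advance 3.
Byte at offset 23: 0xE1 = 11100001 → 3-byte char (#8). Advance 3.
Byte at offset 26: 0xE3 = 11100011 → 3-byte char (#9). Advance 3.
Reached end at offset 29 after 9 code points.

9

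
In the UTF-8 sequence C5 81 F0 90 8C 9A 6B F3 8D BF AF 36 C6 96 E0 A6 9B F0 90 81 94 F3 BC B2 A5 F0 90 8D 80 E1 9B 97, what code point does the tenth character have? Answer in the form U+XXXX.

Offset 0: leading byte 0xC5 = 11000101 → 2-byte char #1 = C5 81.
Offset 2: leading byte 0xF0 = 11110000 → 4-byte char #2 = F0 90 8C 9A.
Offset 6: leading byte 0x6B = 01101011 → 1-byte char #3 = 6B.
Offset 7: leading byte 0xF3 = 11110011 → 4-byte char #4 = F3 8D BF AF.
Offset 11: leading byte 0x36 = 00110110 → 1-byte char #5 = 36.
Offset 12: leading byte 0xC6 = 11000110 → 2-byte char #6 = C6 96.
Offset 14: leading byte 0xE0 = 11100000 → 3-byte char #7 = E0 A6 9B.
Offset 17: leading byte 0xF0 = 11110000 → 4-byte char #8 = F0 90 81 94.
Offset 21: leading byte 0xF3 = 11110011 → 4-byte char #9 = F3 BC B2 A5.
Offset 25: leading byte 0xF0 = 11110000 → 4-byte char #10 = F0 90 8D 80.
Leading byte 0xF0 = 11110000 matches 11110xxx → 4-byte sequence.
Byte 1: 0xF0 = 11110000, payload 000 (3 bits).
Byte 2: 0x90 = 10010000 (10xxxxxx ✓), payload 010000.
Byte 3: 0x8D = 10001101 (10xxxxxx ✓), payload 001101.
Byte 4: 0x80 = 10000000 (10xxxxxx ✓), payload 000000.
Concatenate: 000010000001101000000 = 0x10340 (21 bits → U+10340).

U+10340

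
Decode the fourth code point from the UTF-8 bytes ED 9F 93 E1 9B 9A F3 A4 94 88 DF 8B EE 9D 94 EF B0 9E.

U+07CB

Offset 0: leading byte 0xED = 11101101 → 3-byte char #1 = ED 9F 93.
Offset 3: leading byte 0xE1 = 11100001 → 3-byte char #2 = E1 9B 9A.
Offset 6: leading byte 0xF3 = 11110011 → 4-byte char #3 = F3 A4 94 88.
Offset 10: leading byte 0xDF = 11011111 → 2-byte char #4 = DF 8B.
Leading byte 0xDF = 11011111 matches 110xxxxx → 2-byte sequence.
Byte 1: 0xDF = 11011111, payload 11111 (5 bits).
Byte 2: 0x8B = 10001011 (10xxxxxx ✓), payload 001011.
Concatenate: 11111001011 = 0x7CB (11 bits → U+07CB).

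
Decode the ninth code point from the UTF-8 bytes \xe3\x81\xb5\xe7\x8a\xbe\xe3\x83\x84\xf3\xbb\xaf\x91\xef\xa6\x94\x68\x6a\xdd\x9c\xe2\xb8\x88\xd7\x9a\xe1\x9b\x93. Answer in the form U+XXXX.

Offset 0: leading byte 0xE3 = 11100011 → 3-byte char #1 = E3 81 B5.
Offset 3: leading byte 0xE7 = 11100111 → 3-byte char #2 = E7 8A BE.
Offset 6: leading byte 0xE3 = 11100011 → 3-byte char #3 = E3 83 84.
Offset 9: leading byte 0xF3 = 11110011 → 4-byte char #4 = F3 BB AF 91.
Offset 13: leading byte 0xEF = 11101111 → 3-byte char #5 = EF A6 94.
Offset 16: leading byte 0x68 = 01101000 → 1-byte char #6 = 68.
Offset 17: leading byte 0x6A = 01101010 → 1-byte char #7 = 6A.
Offset 18: leading byte 0xDD = 11011101 → 2-byte char #8 = DD 9C.
Offset 20: leading byte 0xE2 = 11100010 → 3-byte char #9 = E2 B8 88.
Leading byte 0xE2 = 11100010 matches 1110xxxx → 3-byte sequence.
Byte 1: 0xE2 = 11100010, payload 0010 (4 bits).
Byte 2: 0xB8 = 10111000 (10xxxxxx ✓), payload 111000.
Byte 3: 0x88 = 10001000 (10xxxxxx ✓), payload 001000.
Concatenate: 0010111000001000 = 0x2E08 (16 bits → U+2E08).

U+2E08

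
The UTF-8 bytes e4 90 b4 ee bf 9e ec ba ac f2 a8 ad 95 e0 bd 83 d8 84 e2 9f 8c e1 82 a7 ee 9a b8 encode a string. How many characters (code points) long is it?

Byte at offset 0: 0xE4 = 11100100 → 3-byte char (#1). Advance 3.
Byte at offset 3: 0xEE = 11101110 → 3-byte char (#2). Advance 3.
Byte at offset 6: 0xEC = 11101100 → 3-byte char (#3). Advance 3.
Byte at offset 9: 0xF2 = 11110010 → 4-byte char (#4). Advance 4.
Byte at offset 13: 0xE0 = 11100000 → 3-byte char (#5). Advance 3.
Byte at offset 16: 0xD8 = 11011000 → 2-byte char (#6). Advance 2.
Byte at offset 18: 0xE2 = 11100010 → 3-byte char (#7). Advance 3.
Byte at offset 21: 0xE1 = 11100001 → 3-byte char (#8). Advance 3.
Byte at offset 24: 0xEE = 11101110 → 3-byte char (#9). Advance 3.
Reached end at offset 27 after 9 code points.

9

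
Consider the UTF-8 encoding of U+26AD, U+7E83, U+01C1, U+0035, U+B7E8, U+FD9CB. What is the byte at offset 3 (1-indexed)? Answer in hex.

0xAD

1-indexed offset 3 is 0-indexed offset 2.
U+26AD → 3-byte form E2 9A AD at offsets 0–2.
Offset 2 falls in char 1's range; it's byte 3 of E2 9A AD = 0xAD.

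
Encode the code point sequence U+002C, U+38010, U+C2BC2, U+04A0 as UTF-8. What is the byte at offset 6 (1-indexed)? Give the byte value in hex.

1-indexed offset 6 is 0-indexed offset 5.
U+002C → 1-byte form 2C at offsets 0–0.
U+38010 → 4-byte form F0 B8 80 90 at offsets 1–4.
U+C2BC2 → 4-byte form F3 82 AF 82 at offsets 5–8.
Offset 5 falls in char 3's range; it's byte 1 of F3 82 AF 82 = 0xF3.

0xF3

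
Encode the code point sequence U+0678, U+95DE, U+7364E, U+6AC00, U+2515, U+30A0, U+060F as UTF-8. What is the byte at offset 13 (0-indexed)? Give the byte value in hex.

0xE2

U+0678 → 2-byte form D9 B8 at offsets 0–1.
U+95DE → 3-byte form E9 97 9E at offsets 2–4.
U+7364E → 4-byte form F1 B3 99 8E at offsets 5–8.
U+6AC00 → 4-byte form F1 AA B0 80 at offsets 9–12.
U+2515 → 3-byte form E2 94 95 at offsets 13–15.
Offset 13 falls in char 5's range; it's byte 1 of E2 94 95 = 0xE2.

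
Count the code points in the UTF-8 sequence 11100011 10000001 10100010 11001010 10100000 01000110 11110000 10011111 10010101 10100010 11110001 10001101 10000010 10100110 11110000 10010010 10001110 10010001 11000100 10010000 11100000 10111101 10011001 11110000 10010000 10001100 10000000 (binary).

Byte at offset 0: 0xE3 = 11100011 → 3-byte char (#1). Advance 3.
Byte at offset 3: 0xCA = 11001010 → 2-byte char (#2). Advance 2.
Byte at offset 5: 0x46 = 01000110 → 1-byte char (#3). Advance 1.
Byte at offset 6: 0xF0 = 11110000 → 4-byte char (#4). Advance 4.
Byte at offset 10: 0xF1 = 11110001 → 4-byte char (#5). Advance 4.
Byte at offset 14: 0xF0 = 11110000 → 4-byte char (#6). Advance 4.
Byte at offset 18: 0xC4 = 11000100 → 2-byte char (#7). Advance 2.
Byte at offset 20: 0xE0 = 11100000 → 3-byte char (#8). Advance 3.
Byte at offset 23: 0xF0 = 11110000 → 4-byte char (#9). Advance 4.
Reached end at offset 27 after 9 code points.

9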